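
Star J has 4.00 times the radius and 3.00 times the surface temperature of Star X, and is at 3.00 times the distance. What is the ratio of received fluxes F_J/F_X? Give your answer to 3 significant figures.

L_J/L_X = (R_J/R_X)²(T_J/T_X)⁴ = (4.00)² × (3.00)⁴ = 1296.
F_J/F_X = (L_J/L_X)/(d_J/d_X)² = 1296 / (3.00)² = 144.0.

144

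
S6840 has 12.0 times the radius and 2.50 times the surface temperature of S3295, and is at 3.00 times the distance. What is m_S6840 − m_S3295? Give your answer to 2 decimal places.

-6.99

L_S6840/L_S3295 = (12.0)²(2.50)⁴ = 5625.
F_S6840/F_S3295 = (L_S6840/L_S3295)/(d_S6840/d_S3295)² = 5625/9.000 = 625.0.
m_S6840 − m_S3295 = −2.5 log₁₀(625.0) = -6.99.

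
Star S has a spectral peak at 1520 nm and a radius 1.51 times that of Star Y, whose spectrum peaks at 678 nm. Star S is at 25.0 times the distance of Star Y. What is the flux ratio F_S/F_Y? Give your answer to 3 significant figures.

1.44×10^-4

Wien's law: T_S/T_Y = λ_Y/λ_S = 678/1520 = 0.4461.
L_S/L_Y = (R_S/R_Y)²(T_S/T_Y)⁴ = (1.51)²(0.4461)⁴ = 0.09026.
F_S/F_Y = (L_S/L_Y)/(d_S/d_Y)² = 0.09026/(25.0)² = 1.444×10^-4.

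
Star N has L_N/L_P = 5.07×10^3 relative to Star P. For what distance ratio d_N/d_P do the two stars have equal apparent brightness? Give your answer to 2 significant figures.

71

Equal flux requires L_N/d_N² = L_P/d_P², so d_N/d_P = √(L_N/L_P)
= √(5.07×10^3) = 71.20.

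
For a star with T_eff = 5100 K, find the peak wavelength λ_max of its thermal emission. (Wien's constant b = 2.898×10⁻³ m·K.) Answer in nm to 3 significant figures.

568 nm

λ_max = b/T = 2.898×10⁻³ / 5100 = 5.68×10^-7 m = 568.2 nm.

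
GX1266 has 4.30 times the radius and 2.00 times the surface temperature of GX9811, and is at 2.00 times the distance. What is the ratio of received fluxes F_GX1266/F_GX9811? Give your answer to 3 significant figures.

L_GX1266/L_GX9811 = (R_GX1266/R_GX9811)²(T_GX1266/T_GX9811)⁴ = (4.30)² × (2.00)⁴ = 295.8.
F_GX1266/F_GX9811 = (L_GX1266/L_GX9811)/(d_GX1266/d_GX9811)² = 295.8 / (2.00)² = 73.96.

74.0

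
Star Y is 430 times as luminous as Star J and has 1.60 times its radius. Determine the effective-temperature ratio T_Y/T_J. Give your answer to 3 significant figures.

3.60

L ∝ R²T⁴ gives T ∝ (L/R²)^(1/4), so
T_Y/T_J = (430 / 1.60²)^(1/4) = (168.0)^(1/4) = 3.600.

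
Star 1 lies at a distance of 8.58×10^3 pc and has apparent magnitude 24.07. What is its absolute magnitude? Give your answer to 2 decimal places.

9.40

M = m − 5 log₁₀(d/10 pc) = 24.07 − 5 log₁₀(8.58×10^3/10)
  = 24.07 − 5 × 2.933 = 24.07 − 14.67 = 9.40.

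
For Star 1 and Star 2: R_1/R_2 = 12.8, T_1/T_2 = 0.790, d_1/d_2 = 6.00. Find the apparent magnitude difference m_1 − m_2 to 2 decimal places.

L_1/L_2 = (12.8)²(0.790)⁴ = 63.82.
F_1/F_2 = (L_1/L_2)/(d_1/d_2)² = 63.82/36.00 = 1.773.
m_1 − m_2 = −2.5 log₁₀(1.773) = -0.62.

-0.62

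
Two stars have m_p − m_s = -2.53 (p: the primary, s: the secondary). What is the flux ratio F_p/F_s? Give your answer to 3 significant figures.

F_p/F_s = 10^(−(m_p − m_s)/2.5) = 10^(2.53/2.5) = 10^1.012 = 10.28.

10.3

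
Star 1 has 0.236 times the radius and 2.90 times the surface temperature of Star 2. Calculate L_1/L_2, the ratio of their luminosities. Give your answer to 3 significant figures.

3.94

From the Stefan–Boltzmann law, L ∝ R²T⁴, so
L_1/L_2 = (R_1/R_2)² (T_1/T_2)⁴ = (0.236)² × (2.90)⁴ = 0.05570 × 70.73 = 3.939.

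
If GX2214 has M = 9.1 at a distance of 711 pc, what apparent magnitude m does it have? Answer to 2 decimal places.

m = M + 5 log₁₀(d/10 pc) = 9.1 + 5 log₁₀(711/10)
  = 9.1 + 5 × 1.852 = 9.1 + 9.26 = 18.36.

18.36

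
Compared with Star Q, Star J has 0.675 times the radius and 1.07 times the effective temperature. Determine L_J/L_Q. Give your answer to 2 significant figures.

From the Stefan–Boltzmann law, L ∝ R²T⁴, so
L_J/L_Q = (R_J/R_Q)² (T_J/T_Q)⁴ = (0.675)² × (1.07)⁴ = 0.4556 × 1.311 = 0.5972.

0.60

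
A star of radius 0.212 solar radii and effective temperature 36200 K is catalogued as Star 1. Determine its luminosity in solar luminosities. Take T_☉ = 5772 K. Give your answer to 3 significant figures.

69.5 solar luminosities

L/L_☉ = (R/R_☉)² (T/T_☉)⁴ = (0.212)² × (36200/5772)⁴
       = 0.04494 × (6.272)⁴ = 0.04494 × 1547 = 69.53.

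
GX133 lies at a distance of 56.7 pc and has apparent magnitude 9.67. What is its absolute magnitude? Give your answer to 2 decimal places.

M = m − 5 log₁₀(d/10 pc) = 9.67 − 5 log₁₀(56.7/10)
  = 9.67 − 5 × 0.754 = 9.67 − 3.77 = 5.90.

5.90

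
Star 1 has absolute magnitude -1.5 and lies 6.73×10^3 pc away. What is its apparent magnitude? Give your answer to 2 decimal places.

m = M + 5 log₁₀(d/10 pc) = -1.5 + 5 log₁₀(6.73×10^3/10)
  = -1.5 + 5 × 2.828 = -1.5 + 14.14 = 12.64.

12.64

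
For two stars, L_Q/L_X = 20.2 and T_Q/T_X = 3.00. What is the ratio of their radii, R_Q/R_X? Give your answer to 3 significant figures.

L ∝ R²T⁴ gives R ∝ √L / T², so
R_Q/R_X = √(20.2) / (3.00)² = 4.494 / 9.000 = 0.4994.

0.499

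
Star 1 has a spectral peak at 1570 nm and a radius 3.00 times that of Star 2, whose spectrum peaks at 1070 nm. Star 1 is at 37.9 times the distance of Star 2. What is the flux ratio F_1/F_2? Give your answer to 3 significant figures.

Wien's law: T_1/T_2 = λ_2/λ_1 = 1070/1570 = 0.6815.
L_1/L_2 = (R_1/R_2)²(T_1/T_2)⁴ = (3.00)²(0.6815)⁴ = 1.942.
F_1/F_2 = (L_1/L_2)/(d_1/d_2)² = 1.942/(37.9)² = 0.001352.

0.00135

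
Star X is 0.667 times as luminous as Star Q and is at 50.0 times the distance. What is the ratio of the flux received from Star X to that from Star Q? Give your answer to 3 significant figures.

F = L/(4πd²), so F_X/F_Q = (L_X/L_Q) / (d_X/d_Q)²
= 0.667 / (50.0)² = 0.667 / 2500 = 2.668×10^-4.

2.67×10^-4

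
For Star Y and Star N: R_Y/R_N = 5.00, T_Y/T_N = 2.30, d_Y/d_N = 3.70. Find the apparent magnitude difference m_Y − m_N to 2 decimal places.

-4.27

L_Y/L_N = (5.00)²(2.30)⁴ = 699.6.
F_Y/F_N = (L_Y/L_N)/(d_Y/d_N)² = 699.6/13.69 = 51.10.
m_Y − m_N = −2.5 log₁₀(51.10) = -4.27.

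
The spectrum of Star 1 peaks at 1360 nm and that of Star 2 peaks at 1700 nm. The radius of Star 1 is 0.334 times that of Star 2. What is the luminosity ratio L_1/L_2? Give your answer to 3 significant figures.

0.272

Wien's law gives T ∝ 1/λ_max, so T_1/T_2 = λ_2/λ_1 = 1700/1360 = 1.250.
Then L ∝ R²T⁴ gives L_1/L_2 = (0.334)² × (1.250)⁴ = 0.1116 × 2.441 = 0.2724.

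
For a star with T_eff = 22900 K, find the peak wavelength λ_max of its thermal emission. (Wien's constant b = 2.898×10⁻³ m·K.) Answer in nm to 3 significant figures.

127 nm

λ_max = b/T = 2.898×10⁻³ / 22900 = 1.27×10^-7 m = 126.6 nm.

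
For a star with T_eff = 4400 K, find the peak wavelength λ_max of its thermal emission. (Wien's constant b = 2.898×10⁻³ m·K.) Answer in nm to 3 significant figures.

659 nm

λ_max = b/T = 2.898×10⁻³ / 4400 = 6.59×10^-7 m = 658.6 nm.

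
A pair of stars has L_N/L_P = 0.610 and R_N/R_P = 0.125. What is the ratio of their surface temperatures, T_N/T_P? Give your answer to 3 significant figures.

2.50

L ∝ R²T⁴ gives T ∝ (L/R²)^(1/4), so
T_N/T_P = (0.610 / 0.125²)^(1/4) = (39.04)^(1/4) = 2.500.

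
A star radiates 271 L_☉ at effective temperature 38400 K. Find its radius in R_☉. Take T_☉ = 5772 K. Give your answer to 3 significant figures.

R/R_☉ = √(L/L_☉) / (T/T_☉)² = √(271) / (6.653)²
       = 16.46 / 44.26 = 0.3719.

0.372 R_☉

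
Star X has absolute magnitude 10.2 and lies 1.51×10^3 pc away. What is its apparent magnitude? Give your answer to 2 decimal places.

m = M + 5 log₁₀(d/10 pc) = 10.2 + 5 log₁₀(1.51×10^3/10)
  = 10.2 + 5 × 2.179 = 10.2 + 10.89 = 21.09.

21.09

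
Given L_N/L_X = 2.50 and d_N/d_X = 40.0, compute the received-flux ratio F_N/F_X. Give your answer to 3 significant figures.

0.00156

F = L/(4πd²), so F_N/F_X = (L_N/L_X) / (d_N/d_X)²
= 2.50 / (40.0)² = 2.50 / 1600 = 0.001563.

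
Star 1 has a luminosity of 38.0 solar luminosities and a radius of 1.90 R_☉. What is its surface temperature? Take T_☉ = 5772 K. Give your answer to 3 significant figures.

T/T_☉ = (L/L_☉)^(1/4) / (R/R_☉)^(1/2)
T = 5772 × (38.0)^(1/4) / √(1.90) = 5772 × 2.483 / 1.378 = 1.040×10^4 K.

1.04×10^4 K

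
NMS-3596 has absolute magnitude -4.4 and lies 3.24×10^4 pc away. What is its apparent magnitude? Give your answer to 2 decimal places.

13.15

m = M + 5 log₁₀(d/10 pc) = -4.4 + 5 log₁₀(3.24×10^4/10)
  = -4.4 + 5 × 3.511 = -4.4 + 17.55 = 13.15.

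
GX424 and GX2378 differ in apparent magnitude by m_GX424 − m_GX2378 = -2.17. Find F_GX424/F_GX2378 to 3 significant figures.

F_GX424/F_GX2378 = 10^(−(m_GX424 − m_GX2378)/2.5) = 10^(2.17/2.5) = 10^0.868 = 7.379.

7.38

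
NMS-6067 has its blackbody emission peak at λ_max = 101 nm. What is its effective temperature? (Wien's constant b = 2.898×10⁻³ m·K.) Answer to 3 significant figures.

2.87×10^4 K

T = b/λ_max = 2.898×10⁻³ / (101×10⁻⁹) = 2.869×10^4 K.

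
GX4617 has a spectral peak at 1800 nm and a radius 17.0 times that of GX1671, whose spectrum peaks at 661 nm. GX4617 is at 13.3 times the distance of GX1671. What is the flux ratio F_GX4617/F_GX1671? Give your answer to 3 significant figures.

Wien's law: T_GX4617/T_GX1671 = λ_GX1671/λ_GX4617 = 661/1800 = 0.3672.
L_GX4617/L_GX1671 = (R_GX4617/R_GX1671)²(T_GX4617/T_GX1671)⁴ = (17.0)²(0.3672)⁴ = 5.255.
F_GX4617/F_GX1671 = (L_GX4617/L_GX1671)/(d_GX4617/d_GX1671)² = 5.255/(13.3)² = 0.02971.

0.0297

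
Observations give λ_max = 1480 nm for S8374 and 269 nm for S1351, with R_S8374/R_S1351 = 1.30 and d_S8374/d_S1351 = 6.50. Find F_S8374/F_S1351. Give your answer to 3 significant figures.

Wien's law: T_S8374/T_S1351 = λ_S1351/λ_S8374 = 269/1480 = 0.1818.
L_S8374/L_S1351 = (R_S8374/R_S1351)²(T_S8374/T_S1351)⁴ = (1.30)²(0.1818)⁴ = 0.001844.
F_S8374/F_S1351 = (L_S8374/L_S1351)/(d_S8374/d_S1351)² = 0.001844/(6.50)² = 4.365×10^-5.

4.37×10^-5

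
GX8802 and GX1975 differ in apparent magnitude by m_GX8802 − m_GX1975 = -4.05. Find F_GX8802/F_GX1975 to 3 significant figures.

F_GX8802/F_GX1975 = 10^(−(m_GX8802 − m_GX1975)/2.5) = 10^(4.05/2.5) = 10^1.620 = 41.69.

41.7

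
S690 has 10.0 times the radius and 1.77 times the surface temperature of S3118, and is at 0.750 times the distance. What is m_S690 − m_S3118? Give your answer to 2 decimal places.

L_S690/L_S3118 = (10.0)²(1.77)⁴ = 981.5.
F_S690/F_S3118 = (L_S690/L_S3118)/(d_S690/d_S3118)² = 981.5/0.5625 = 1745.
m_S690 − m_S3118 = −2.5 log₁₀(1745) = -8.10.

-8.10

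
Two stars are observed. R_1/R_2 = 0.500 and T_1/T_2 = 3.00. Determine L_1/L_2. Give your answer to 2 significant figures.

From the Stefan–Boltzmann law, L ∝ R²T⁴, so
L_1/L_2 = (R_1/R_2)² (T_1/T_2)⁴ = (0.500)² × (3.00)⁴ = 0.2500 × 81.00 = 20.25.

20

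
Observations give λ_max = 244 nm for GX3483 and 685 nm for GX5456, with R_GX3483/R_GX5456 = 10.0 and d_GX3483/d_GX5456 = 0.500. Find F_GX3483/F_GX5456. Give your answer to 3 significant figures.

2.48×10^4

Wien's law: T_GX3483/T_GX5456 = λ_GX5456/λ_GX3483 = 685/244 = 2.807.
L_GX3483/L_GX5456 = (R_GX3483/R_GX5456)²(T_GX3483/T_GX5456)⁴ = (10.0)²(2.807)⁴ = 6212.
F_GX3483/F_GX5456 = (L_GX3483/L_GX5456)/(d_GX3483/d_GX5456)² = 6212/(0.500)² = 2.485×10^4.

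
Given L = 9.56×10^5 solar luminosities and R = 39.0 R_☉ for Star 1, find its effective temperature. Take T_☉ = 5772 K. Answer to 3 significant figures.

T/T_☉ = (L/L_☉)^(1/4) / (R/R_☉)^(1/2)
T = 5772 × (9.56×10^5)^(1/4) / √(39.0) = 5772 × 31.27 / 6.245 = 2.890×10^4 K.

2.89×10^4 K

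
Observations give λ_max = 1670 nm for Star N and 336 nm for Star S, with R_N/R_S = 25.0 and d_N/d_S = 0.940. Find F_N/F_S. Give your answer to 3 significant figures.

1.16

Wien's law: T_N/T_S = λ_S/λ_N = 336/1670 = 0.2012.
L_N/L_S = (R_N/R_S)²(T_N/T_S)⁴ = (25.0)²(0.2012)⁴ = 1.024.
F_N/F_S = (L_N/L_S)/(d_N/d_S)² = 1.024/(0.940)² = 1.159.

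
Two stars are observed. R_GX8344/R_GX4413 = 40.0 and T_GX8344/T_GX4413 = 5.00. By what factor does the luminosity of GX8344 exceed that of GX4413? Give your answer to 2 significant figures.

1.0×10^6

From the Stefan–Boltzmann law, L ∝ R²T⁴, so
L_GX8344/L_GX4413 = (R_GX8344/R_GX4413)² (T_GX8344/T_GX4413)⁴ = (40.0)² × (5.00)⁴ = 1600 × 625.0 = 1.000×10^6.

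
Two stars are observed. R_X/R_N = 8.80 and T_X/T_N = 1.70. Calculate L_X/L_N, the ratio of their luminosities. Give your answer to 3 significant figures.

From the Stefan–Boltzmann law, L ∝ R²T⁴, so
L_X/L_N = (R_X/R_N)² (T_X/T_N)⁴ = (8.80)² × (1.70)⁴ = 77.44 × 8.352 = 646.8.

647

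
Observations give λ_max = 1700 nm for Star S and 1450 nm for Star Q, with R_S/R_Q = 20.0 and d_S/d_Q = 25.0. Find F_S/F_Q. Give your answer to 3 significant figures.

0.339

Wien's law: T_S/T_Q = λ_Q/λ_S = 1450/1700 = 0.8529.
L_S/L_Q = (R_S/R_Q)²(T_S/T_Q)⁴ = (20.0)²(0.8529)⁴ = 211.7.
F_S/F_Q = (L_S/L_Q)/(d_S/d_Q)² = 211.7/(25.0)² = 0.3387.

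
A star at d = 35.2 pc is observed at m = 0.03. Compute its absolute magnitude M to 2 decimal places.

-2.70

M = m − 5 log₁₀(d/10 pc) = 0.03 − 5 log₁₀(35.2/10)
  = 0.03 − 5 × 0.547 = 0.03 − 2.73 = -2.70.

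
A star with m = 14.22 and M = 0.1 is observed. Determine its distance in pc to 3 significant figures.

6.67×10^3 pc

m − M = 5 log₁₀(d/10 pc)
14.22 − (0.1) = 14.12 = 5 log₁₀(d/10)
d = 10 × 10^(14.12/5) = 10 × 10^2.824 = 6668 pc.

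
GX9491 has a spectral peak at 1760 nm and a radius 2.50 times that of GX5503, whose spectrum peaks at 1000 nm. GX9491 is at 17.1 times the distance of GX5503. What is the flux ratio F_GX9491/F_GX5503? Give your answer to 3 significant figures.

Wien's law: T_GX9491/T_GX5503 = λ_GX5503/λ_GX9491 = 1000/1760 = 0.5682.
L_GX9491/L_GX5503 = (R_GX9491/R_GX5503)²(T_GX9491/T_GX5503)⁴ = (2.50)²(0.5682)⁴ = 0.6514.
F_GX9491/F_GX5503 = (L_GX9491/L_GX5503)/(d_GX9491/d_GX5503)² = 0.6514/(17.1)² = 0.002228.

0.00223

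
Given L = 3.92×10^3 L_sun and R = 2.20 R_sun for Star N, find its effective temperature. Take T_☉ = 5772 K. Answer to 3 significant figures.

T/T_☉ = (L/L_☉)^(1/4) / (R/R_☉)^(1/2)
T = 5772 × (3.92×10^3)^(1/4) / √(2.20) = 5772 × 7.913 / 1.483 = 3.079×10^4 K.

3.08×10^4 K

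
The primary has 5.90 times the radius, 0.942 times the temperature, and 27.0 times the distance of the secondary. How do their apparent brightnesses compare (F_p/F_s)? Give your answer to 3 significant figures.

L_p/L_s = (R_p/R_s)²(T_p/T_s)⁴ = (5.90)² × (0.942)⁴ = 27.41.
F_p/F_s = (L_p/L_s)/(d_p/d_s)² = 27.41 / (27.0)² = 0.03760.

0.0376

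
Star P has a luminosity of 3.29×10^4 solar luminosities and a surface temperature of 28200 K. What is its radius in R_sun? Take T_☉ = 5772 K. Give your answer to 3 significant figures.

R/R_☉ = √(L/L_☉) / (T/T_☉)² = √(3.29×10^4) / (4.886)²
       = 181.4 / 23.87 = 7.599.

7.60 R_sun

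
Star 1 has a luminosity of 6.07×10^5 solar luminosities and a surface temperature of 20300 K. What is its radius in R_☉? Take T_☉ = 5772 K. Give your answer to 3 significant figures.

R/R_☉ = √(L/L_☉) / (T/T_☉)² = √(6.07×10^5) / (3.517)²
       = 779.1 / 12.37 = 62.99.

63.0 R_☉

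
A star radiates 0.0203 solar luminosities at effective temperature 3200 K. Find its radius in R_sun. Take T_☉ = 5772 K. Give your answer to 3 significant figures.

0.464 R_sun

R/R_☉ = √(L/L_☉) / (T/T_☉)² = √(0.0203) / (0.5544)²
       = 0.1425 / 0.3074 = 0.4636.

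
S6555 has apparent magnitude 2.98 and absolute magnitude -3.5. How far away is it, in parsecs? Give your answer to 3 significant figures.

m − M = 5 log₁₀(d/10 pc)
2.98 − (-3.5) = 6.48 = 5 log₁₀(d/10)
d = 10 × 10^(6.48/5) = 10 × 10^1.296 = 197.7 pc.

198 pc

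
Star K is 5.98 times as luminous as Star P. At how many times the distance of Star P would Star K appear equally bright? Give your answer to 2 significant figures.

2.4

Equal flux requires L_K/d_K² = L_P/d_P², so d_K/d_P = √(L_K/L_P)
= √(5.98) = 2.445.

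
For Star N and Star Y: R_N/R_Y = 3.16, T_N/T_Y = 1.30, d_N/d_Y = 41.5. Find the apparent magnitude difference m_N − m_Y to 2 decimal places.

4.45

L_N/L_Y = (3.16)²(1.30)⁴ = 28.52.
F_N/F_Y = (L_N/L_Y)/(d_N/d_Y)² = 28.52/1722 = 0.01656.
m_N − m_Y = −2.5 log₁₀(0.01656) = 4.45.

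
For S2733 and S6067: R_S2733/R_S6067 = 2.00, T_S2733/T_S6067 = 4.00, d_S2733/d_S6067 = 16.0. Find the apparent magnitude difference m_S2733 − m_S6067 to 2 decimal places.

L_S2733/L_S6067 = (2.00)²(4.00)⁴ = 1024.
F_S2733/F_S6067 = (L_S2733/L_S6067)/(d_S2733/d_S6067)² = 1024/256.0 = 4.000.
m_S2733 − m_S6067 = −2.5 log₁₀(4.000) = -1.51.

-1.51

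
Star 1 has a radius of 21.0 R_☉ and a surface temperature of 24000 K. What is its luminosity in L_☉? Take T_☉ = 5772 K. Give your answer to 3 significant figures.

L/L_☉ = (R/R_☉)² (T/T_☉)⁴ = (21.0)² × (24000/5772)⁴
       = 441.0 × (4.158)⁴ = 441.0 × 298.9 = 1.318×10^5.

1.32×10^5 L_☉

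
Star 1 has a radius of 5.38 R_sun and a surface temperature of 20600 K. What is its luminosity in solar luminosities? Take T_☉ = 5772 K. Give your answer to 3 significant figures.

L/L_☉ = (R/R_☉)² (T/T_☉)⁴ = (5.38)² × (20600/5772)⁴
       = 28.94 × (3.569)⁴ = 28.94 × 162.2 = 4696.

4.70×10^3 solar luminosities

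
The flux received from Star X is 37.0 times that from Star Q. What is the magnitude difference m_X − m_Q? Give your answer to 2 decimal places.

-3.92

m_X − m_Q = −2.5 log₁₀(F_X/F_Q) = −2.5 log₁₀(37.0) = −2.5 × (1.568) = -3.921.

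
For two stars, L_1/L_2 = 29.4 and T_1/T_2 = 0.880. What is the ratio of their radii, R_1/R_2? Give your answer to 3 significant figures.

L ∝ R²T⁴ gives R ∝ √L / T², so
R_1/R_2 = √(29.4) / (0.880)² = 5.422 / 0.7744 = 7.002.

7.00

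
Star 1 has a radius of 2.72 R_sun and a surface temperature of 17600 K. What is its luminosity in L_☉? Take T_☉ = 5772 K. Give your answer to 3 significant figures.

L/L_☉ = (R/R_☉)² (T/T_☉)⁴ = (2.72)² × (17600/5772)⁴
       = 7.398 × (3.049)⁴ = 7.398 × 86.45 = 639.6.

640 L_☉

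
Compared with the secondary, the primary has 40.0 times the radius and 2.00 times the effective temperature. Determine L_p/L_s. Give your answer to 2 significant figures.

2.6×10^4

From the Stefan–Boltzmann law, L ∝ R²T⁴, so
L_p/L_s = (R_p/R_s)² (T_p/T_s)⁴ = (40.0)² × (2.00)⁴ = 1600 × 16.00 = 2.560×10^4.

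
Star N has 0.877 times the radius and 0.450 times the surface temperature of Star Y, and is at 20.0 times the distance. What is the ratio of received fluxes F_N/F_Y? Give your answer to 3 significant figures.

L_N/L_Y = (R_N/R_Y)²(T_N/T_Y)⁴ = (0.877)² × (0.450)⁴ = 0.03154.
F_N/F_Y = (L_N/L_Y)/(d_N/d_Y)² = 0.03154 / (20.0)² = 7.885×10^-5.

7.88×10^-5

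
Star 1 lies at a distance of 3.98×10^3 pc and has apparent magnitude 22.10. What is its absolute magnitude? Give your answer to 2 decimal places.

9.10

M = m − 5 log₁₀(d/10 pc) = 22.10 − 5 log₁₀(3.98×10^3/10)
  = 22.10 − 5 × 2.600 = 22.10 − 13.00 = 9.10.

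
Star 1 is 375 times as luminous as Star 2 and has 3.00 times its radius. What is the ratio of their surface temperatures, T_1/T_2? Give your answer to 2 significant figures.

2.5

L ∝ R²T⁴ gives T ∝ (L/R²)^(1/4), so
T_1/T_2 = (375 / 3.00²)^(1/4) = (41.67)^(1/4) = 2.541.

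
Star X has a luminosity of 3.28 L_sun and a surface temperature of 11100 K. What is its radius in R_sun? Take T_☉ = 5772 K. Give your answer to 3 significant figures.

R/R_☉ = √(L/L_☉) / (T/T_☉)² = √(3.28) / (1.923)²
       = 1.811 / 3.698 = 0.4897.

0.490 R_sun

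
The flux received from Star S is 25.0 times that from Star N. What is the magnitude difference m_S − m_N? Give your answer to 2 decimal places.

m_S − m_N = −2.5 log₁₀(F_S/F_N) = −2.5 log₁₀(25.0) = −2.5 × (1.398) = -3.495.

-3.49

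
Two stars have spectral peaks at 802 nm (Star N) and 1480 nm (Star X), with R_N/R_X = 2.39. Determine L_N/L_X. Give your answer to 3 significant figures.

Wien's law gives T ∝ 1/λ_max, so T_N/T_X = λ_X/λ_N = 1480/802 = 1.845.
Then L ∝ R²T⁴ gives L_N/L_X = (2.39)² × (1.845)⁴ = 5.712 × 11.60 = 66.24.

66.2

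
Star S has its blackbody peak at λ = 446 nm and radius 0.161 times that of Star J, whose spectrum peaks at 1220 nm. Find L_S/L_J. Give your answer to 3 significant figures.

1.45

Wien's law gives T ∝ 1/λ_max, so T_S/T_J = λ_J/λ_S = 1220/446 = 2.735.
Then L ∝ R²T⁴ gives L_S/L_J = (0.161)² × (2.735)⁴ = 0.02592 × 55.99 = 1.451.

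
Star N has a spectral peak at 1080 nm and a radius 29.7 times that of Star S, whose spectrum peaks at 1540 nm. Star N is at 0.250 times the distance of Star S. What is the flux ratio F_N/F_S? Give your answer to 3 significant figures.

5.83×10^4

Wien's law: T_N/T_S = λ_S/λ_N = 1540/1080 = 1.426.
L_N/L_S = (R_N/R_S)²(T_N/T_S)⁴ = (29.7)²(1.426)⁴ = 3647.
F_N/F_S = (L_N/L_S)/(d_N/d_S)² = 3647/(0.250)² = 5.835×10^4.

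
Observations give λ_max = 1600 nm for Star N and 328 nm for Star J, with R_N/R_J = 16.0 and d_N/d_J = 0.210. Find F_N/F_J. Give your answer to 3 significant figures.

Wien's law: T_N/T_J = λ_J/λ_N = 328/1600 = 0.2050.
L_N/L_J = (R_N/R_J)²(T_N/T_J)⁴ = (16.0)²(0.2050)⁴ = 0.4521.
F_N/F_J = (L_N/L_J)/(d_N/d_J)² = 0.4521/(0.210)² = 10.25.

10.3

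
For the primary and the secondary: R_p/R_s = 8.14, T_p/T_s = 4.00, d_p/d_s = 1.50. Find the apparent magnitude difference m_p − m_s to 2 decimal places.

-9.69

L_p/L_s = (8.14)²(4.00)⁴ = 1.696×10^4.
F_p/F_s = (L_p/L_s)/(d_p/d_s)² = 1.696×10^4/2.250 = 7539.
m_p − m_s = −2.5 log₁₀(7539) = -9.69.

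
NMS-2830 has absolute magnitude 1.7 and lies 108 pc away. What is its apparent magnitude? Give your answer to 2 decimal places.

m = M + 5 log₁₀(d/10 pc) = 1.7 + 5 log₁₀(108/10)
  = 1.7 + 5 × 1.033 = 1.7 + 5.17 = 6.87.

6.87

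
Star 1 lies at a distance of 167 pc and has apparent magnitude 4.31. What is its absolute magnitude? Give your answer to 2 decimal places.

-1.80

M = m − 5 log₁₀(d/10 pc) = 4.31 − 5 log₁₀(167/10)
  = 4.31 − 5 × 1.223 = 4.31 − 6.11 = -1.80.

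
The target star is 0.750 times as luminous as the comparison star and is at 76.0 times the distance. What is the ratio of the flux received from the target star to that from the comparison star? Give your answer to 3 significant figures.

F = L/(4πd²), so F_t/F_c = (L_t/L_c) / (d_t/d_c)²
= 0.750 / (76.0)² = 0.750 / 5776 = 1.298×10^-4.

1.30×10^-4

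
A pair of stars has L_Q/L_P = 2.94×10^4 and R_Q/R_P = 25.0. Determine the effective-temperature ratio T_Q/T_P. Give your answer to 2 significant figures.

L ∝ R²T⁴ gives T ∝ (L/R²)^(1/4), so
T_Q/T_P = (2.94×10^4 / 25.0²)^(1/4) = (47.04)^(1/4) = 2.619.

2.6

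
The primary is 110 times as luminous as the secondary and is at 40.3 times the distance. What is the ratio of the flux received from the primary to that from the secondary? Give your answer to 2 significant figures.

0.068

F = L/(4πd²), so F_p/F_s = (L_p/L_s) / (d_p/d_s)²
= 110 / (40.3)² = 110 / 1624 = 0.06773.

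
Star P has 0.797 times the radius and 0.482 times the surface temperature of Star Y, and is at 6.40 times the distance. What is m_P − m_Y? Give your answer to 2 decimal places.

7.69

L_P/L_Y = (0.797)²(0.482)⁴ = 0.03429.
F_P/F_Y = (L_P/L_Y)/(d_P/d_Y)² = 0.03429/40.96 = 8.370×10^-4.
m_P − m_Y = −2.5 log₁₀(8.370×10^-4) = 7.69.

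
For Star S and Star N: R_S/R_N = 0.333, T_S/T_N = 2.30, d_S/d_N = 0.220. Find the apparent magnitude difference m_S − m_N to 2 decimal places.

-4.52

L_S/L_N = (0.333)²(2.30)⁴ = 3.103.
F_S/F_N = (L_S/L_N)/(d_S/d_N)² = 3.103/0.04840 = 64.11.
m_S − m_N = −2.5 log₁₀(64.11) = -4.52.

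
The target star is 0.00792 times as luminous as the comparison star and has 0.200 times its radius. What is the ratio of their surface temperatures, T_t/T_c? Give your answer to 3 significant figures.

0.667

L ∝ R²T⁴ gives T ∝ (L/R²)^(1/4), so
T_t/T_c = (0.00792 / 0.200²)^(1/4) = (0.1980)^(1/4) = 0.6671.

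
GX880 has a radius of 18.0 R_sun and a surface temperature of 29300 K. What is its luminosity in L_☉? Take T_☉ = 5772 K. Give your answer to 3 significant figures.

L/L_☉ = (R/R_☉)² (T/T_☉)⁴ = (18.0)² × (29300/5772)⁴
       = 324.0 × (5.076)⁴ = 324.0 × 664.0 = 2.151×10^5.

2.15×10^5 L_☉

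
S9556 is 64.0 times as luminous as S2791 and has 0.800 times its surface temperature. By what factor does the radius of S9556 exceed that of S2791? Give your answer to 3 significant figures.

12.5

L ∝ R²T⁴ gives R ∝ √L / T², so
R_S9556/R_S2791 = √(64.0) / (0.800)² = 8.000 / 0.6400 = 12.50.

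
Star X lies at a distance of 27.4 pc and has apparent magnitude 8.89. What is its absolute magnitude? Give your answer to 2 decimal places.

M = m − 5 log₁₀(d/10 pc) = 8.89 − 5 log₁₀(27.4/10)
  = 8.89 − 5 × 0.438 = 8.89 − 2.19 = 6.70.

6.70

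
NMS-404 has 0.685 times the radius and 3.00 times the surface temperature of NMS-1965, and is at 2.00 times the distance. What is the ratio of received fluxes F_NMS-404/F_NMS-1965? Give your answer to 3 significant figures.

L_NMS-404/L_NMS-1965 = (R_NMS-404/R_NMS-1965)²(T_NMS-404/T_NMS-1965)⁴ = (0.685)² × (3.00)⁴ = 38.01.
F_NMS-404/F_NMS-1965 = (L_NMS-404/L_NMS-1965)/(d_NMS-404/d_NMS-1965)² = 38.01 / (2.00)² = 9.502.

9.50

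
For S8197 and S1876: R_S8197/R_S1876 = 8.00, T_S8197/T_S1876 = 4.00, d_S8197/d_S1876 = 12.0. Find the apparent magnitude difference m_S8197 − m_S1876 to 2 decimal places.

L_S8197/L_S1876 = (8.00)²(4.00)⁴ = 1.638×10^4.
F_S8197/F_S1876 = (L_S8197/L_S1876)/(d_S8197/d_S1876)² = 1.638×10^4/144.0 = 113.8.
m_S8197 − m_S1876 = −2.5 log₁₀(113.8) = -5.14.

-5.14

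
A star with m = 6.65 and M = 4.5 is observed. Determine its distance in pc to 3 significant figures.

m − M = 5 log₁₀(d/10 pc)
6.65 − (4.5) = 2.15 = 5 log₁₀(d/10)
d = 10 × 10^(2.15/5) = 10 × 10^0.430 = 26.92 pc.

26.9 pc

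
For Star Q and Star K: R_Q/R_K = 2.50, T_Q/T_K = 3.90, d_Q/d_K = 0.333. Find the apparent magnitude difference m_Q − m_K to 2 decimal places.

L_Q/L_K = (2.50)²(3.90)⁴ = 1446.
F_Q/F_K = (L_Q/L_K)/(d_Q/d_K)² = 1446/0.1109 = 1.304×10^4.
m_Q − m_K = −2.5 log₁₀(1.304×10^4) = -10.29.

-10.29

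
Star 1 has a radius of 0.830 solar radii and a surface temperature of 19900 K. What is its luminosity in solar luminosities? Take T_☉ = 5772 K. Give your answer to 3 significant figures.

97.3 solar luminosities

L/L_☉ = (R/R_☉)² (T/T_☉)⁴ = (0.830)² × (19900/5772)⁴
       = 0.6889 × (3.448)⁴ = 0.6889 × 141.3 = 97.33.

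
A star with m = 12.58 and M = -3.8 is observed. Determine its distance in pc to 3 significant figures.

1.89×10^4 pc

m − M = 5 log₁₀(d/10 pc)
12.58 − (-3.8) = 16.38 = 5 log₁₀(d/10)
d = 10 × 10^(16.38/5) = 10 × 10^3.276 = 1.888×10^4 pc.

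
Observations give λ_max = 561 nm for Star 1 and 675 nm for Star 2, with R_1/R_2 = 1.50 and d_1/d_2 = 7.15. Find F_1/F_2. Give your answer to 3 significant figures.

0.0922

Wien's law: T_1/T_2 = λ_2/λ_1 = 675/561 = 1.203.
L_1/L_2 = (R_1/R_2)²(T_1/T_2)⁴ = (1.50)²(1.203)⁴ = 4.716.
F_1/F_2 = (L_1/L_2)/(d_1/d_2)² = 4.716/(7.15)² = 0.09224.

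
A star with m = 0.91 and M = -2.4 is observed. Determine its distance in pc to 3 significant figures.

m − M = 5 log₁₀(d/10 pc)
0.91 − (-2.4) = 3.31 = 5 log₁₀(d/10)
d = 10 × 10^(3.31/5) = 10 × 10^0.662 = 45.92 pc.

45.9 pc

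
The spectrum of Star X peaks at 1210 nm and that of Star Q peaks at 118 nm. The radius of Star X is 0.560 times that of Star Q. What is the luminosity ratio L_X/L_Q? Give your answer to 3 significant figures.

Wien's law gives T ∝ 1/λ_max, so T_X/T_Q = λ_Q/λ_X = 118/1210 = 0.09752.
Then L ∝ R²T⁴ gives L_X/L_Q = (0.560)² × (0.09752)⁴ = 0.3136 × 9.045×10^-5 = 2.836×10^-5.

2.84×10^-5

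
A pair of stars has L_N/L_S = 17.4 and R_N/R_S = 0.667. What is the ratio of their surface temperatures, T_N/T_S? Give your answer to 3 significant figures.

2.50

L ∝ R²T⁴ gives T ∝ (L/R²)^(1/4), so
T_N/T_S = (17.4 / 0.667²)^(1/4) = (39.11)^(1/4) = 2.501.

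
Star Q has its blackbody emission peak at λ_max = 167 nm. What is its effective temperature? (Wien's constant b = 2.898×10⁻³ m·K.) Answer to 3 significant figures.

T = b/λ_max = 2.898×10⁻³ / (167×10⁻⁹) = 1.735×10^4 K.

1.74×10^4 K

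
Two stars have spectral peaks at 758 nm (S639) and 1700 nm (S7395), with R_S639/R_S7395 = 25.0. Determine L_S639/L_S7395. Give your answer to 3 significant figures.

1.58×10^4

Wien's law gives T ∝ 1/λ_max, so T_S639/T_S7395 = λ_S7395/λ_S639 = 1700/758 = 2.243.
Then L ∝ R²T⁴ gives L_S639/L_S7395 = (25.0)² × (2.243)⁴ = 625.0 × 25.30 = 1.581×10^4.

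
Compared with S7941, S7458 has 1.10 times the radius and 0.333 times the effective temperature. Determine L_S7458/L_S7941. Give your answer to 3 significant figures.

From the Stefan–Boltzmann law, L ∝ R²T⁴, so
L_S7458/L_S7941 = (R_S7458/R_S7941)² (T_S7458/T_S7941)⁴ = (1.10)² × (0.333)⁴ = 1.210 × 0.01230 = 0.01488.

0.0149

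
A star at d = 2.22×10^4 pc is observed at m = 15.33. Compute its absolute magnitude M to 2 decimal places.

M = m − 5 log₁₀(d/10 pc) = 15.33 − 5 log₁₀(2.22×10^4/10)
  = 15.33 − 5 × 3.346 = 15.33 − 16.73 = -1.40.

-1.40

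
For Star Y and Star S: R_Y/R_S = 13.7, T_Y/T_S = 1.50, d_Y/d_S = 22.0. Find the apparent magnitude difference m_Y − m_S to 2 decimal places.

-0.73

L_Y/L_S = (13.7)²(1.50)⁴ = 950.2.
F_Y/F_S = (L_Y/L_S)/(d_Y/d_S)² = 950.2/484.0 = 1.963.
m_Y − m_S = −2.5 log₁₀(1.963) = -0.73.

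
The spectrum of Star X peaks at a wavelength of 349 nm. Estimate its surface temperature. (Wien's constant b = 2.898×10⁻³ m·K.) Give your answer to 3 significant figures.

T = b/λ_max = 2.898×10⁻³ / (349×10⁻⁹) = 8304 K.

8.30×10^3 K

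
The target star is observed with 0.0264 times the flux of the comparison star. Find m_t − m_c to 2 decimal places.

3.95

m_t − m_c = −2.5 log₁₀(F_t/F_c) = −2.5 log₁₀(0.0264) = −2.5 × (-1.578) = 3.946.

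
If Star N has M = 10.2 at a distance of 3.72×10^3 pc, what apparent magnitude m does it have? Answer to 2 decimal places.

m = M + 5 log₁₀(d/10 pc) = 10.2 + 5 log₁₀(3.72×10^3/10)
  = 10.2 + 5 × 2.571 = 10.2 + 12.85 = 23.05.

23.05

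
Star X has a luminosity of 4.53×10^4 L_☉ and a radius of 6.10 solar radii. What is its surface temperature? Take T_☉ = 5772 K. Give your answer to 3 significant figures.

T/T_☉ = (L/L_☉)^(1/4) / (R/R_☉)^(1/2)
T = 5772 × (4.53×10^4)^(1/4) / √(6.10) = 5772 × 14.59 / 2.470 = 3.409×10^4 K.

3.41×10^4 K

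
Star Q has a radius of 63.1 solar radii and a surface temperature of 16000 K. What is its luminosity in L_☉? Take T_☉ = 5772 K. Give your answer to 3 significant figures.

L/L_☉ = (R/R_☉)² (T/T_☉)⁴ = (63.1)² × (16000/5772)⁴
       = 3982 × (2.772)⁴ = 3982 × 59.04 = 2.351×10^5.

2.35×10^5 L_☉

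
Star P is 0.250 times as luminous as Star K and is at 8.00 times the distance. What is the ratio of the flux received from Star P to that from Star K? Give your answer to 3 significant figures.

0.00391

F = L/(4πd²), so F_P/F_K = (L_P/L_K) / (d_P/d_K)²
= 0.250 / (8.00)² = 0.250 / 64.00 = 0.003906.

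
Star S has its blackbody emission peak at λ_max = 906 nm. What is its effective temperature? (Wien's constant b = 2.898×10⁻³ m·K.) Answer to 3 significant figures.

3.20×10^3 K

T = b/λ_max = 2.898×10⁻³ / (906×10⁻⁹) = 3199 K.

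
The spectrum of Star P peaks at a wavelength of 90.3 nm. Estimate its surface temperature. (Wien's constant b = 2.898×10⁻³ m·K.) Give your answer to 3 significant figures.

T = b/λ_max = 2.898×10⁻³ / (90.3×10⁻⁹) = 3.209×10^4 K.

3.21×10^4 K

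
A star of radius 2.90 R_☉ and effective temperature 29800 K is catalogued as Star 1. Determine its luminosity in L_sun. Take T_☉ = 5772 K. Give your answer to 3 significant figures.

5.98×10^3 L_sun

L/L_☉ = (R/R_☉)² (T/T_☉)⁴ = (2.90)² × (29800/5772)⁴
       = 8.410 × (5.163)⁴ = 8.410 × 710.5 = 5975.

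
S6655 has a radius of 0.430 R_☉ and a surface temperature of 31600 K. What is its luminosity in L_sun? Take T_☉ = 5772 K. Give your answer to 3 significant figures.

166 L_sun

L/L_☉ = (R/R_☉)² (T/T_☉)⁴ = (0.430)² × (31600/5772)⁴
       = 0.1849 × (5.475)⁴ = 0.1849 × 898.3 = 166.1.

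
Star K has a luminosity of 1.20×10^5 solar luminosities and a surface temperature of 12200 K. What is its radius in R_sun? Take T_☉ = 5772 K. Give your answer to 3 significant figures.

R/R_☉ = √(L/L_☉) / (T/T_☉)² = √(1.20×10^5) / (2.114)²
       = 346.4 / 4.468 = 77.54.

77.5 R_sun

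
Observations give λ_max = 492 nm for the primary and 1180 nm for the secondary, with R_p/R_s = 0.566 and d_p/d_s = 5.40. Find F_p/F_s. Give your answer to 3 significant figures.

0.364

Wien's law: T_p/T_s = λ_s/λ_p = 1180/492 = 2.398.
L_p/L_s = (R_p/R_s)²(T_p/T_s)⁴ = (0.566)²(2.398)⁴ = 10.60.
F_p/F_s = (L_p/L_s)/(d_p/d_s)² = 10.60/(5.40)² = 0.3635.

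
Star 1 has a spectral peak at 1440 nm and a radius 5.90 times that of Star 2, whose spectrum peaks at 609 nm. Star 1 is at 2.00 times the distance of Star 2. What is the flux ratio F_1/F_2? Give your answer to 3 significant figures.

0.278

Wien's law: T_1/T_2 = λ_2/λ_1 = 609/1440 = 0.4229.
L_1/L_2 = (R_1/R_2)²(T_1/T_2)⁴ = (5.90)²(0.4229)⁴ = 1.114.
F_1/F_2 = (L_1/L_2)/(d_1/d_2)² = 1.114/(2.00)² = 0.2784.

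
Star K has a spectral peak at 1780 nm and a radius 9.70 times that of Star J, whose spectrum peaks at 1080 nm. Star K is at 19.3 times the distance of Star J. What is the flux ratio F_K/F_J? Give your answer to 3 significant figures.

0.0342

Wien's law: T_K/T_J = λ_J/λ_K = 1080/1780 = 0.6067.
L_K/L_J = (R_K/R_J)²(T_K/T_J)⁴ = (9.70)²(0.6067)⁴ = 12.75.
F_K/F_J = (L_K/L_J)/(d_K/d_J)² = 12.75/(19.3)² = 0.03423.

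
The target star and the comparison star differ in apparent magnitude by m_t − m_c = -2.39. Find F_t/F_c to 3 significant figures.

F_t/F_c = 10^(−(m_t − m_c)/2.5) = 10^(2.39/2.5) = 10^0.956 = 9.036.

9.04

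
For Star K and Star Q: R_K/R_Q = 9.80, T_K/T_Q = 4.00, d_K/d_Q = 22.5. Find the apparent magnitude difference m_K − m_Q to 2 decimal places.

L_K/L_Q = (9.80)²(4.00)⁴ = 2.459×10^4.
F_K/F_Q = (L_K/L_Q)/(d_K/d_Q)² = 2.459×10^4/506.2 = 48.57.
m_K − m_Q = −2.5 log₁₀(48.57) = -4.22.

-4.22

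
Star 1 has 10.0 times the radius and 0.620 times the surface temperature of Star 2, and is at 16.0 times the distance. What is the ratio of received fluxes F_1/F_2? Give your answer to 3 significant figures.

L_1/L_2 = (R_1/R_2)²(T_1/T_2)⁴ = (10.0)² × (0.620)⁴ = 14.78.
F_1/F_2 = (L_1/L_2)/(d_1/d_2)² = 14.78 / (16.0)² = 0.05772.

0.0577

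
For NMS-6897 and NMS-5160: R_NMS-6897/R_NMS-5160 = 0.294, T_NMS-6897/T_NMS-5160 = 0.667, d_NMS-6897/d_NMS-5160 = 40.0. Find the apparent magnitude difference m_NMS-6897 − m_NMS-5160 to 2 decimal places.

L_NMS-6897/L_NMS-5160 = (0.294)²(0.667)⁴ = 0.01711.
F_NMS-6897/F_NMS-5160 = (L_NMS-6897/L_NMS-5160)/(d_NMS-6897/d_NMS-5160)² = 0.01711/1600 = 1.069×10^-5.
m_NMS-6897 − m_NMS-5160 = −2.5 log₁₀(1.069×10^-5) = 12.43.

12.43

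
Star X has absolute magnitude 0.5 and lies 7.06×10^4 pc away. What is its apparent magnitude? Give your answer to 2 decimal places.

19.74

m = M + 5 log₁₀(d/10 pc) = 0.5 + 5 log₁₀(7.06×10^4/10)
  = 0.5 + 5 × 3.849 = 0.5 + 19.24 = 19.74.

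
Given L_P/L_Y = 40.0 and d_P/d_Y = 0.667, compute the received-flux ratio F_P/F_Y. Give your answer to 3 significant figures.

89.9

F = L/(4πd²), so F_P/F_Y = (L_P/L_Y) / (d_P/d_Y)²
= 40.0 / (0.667)² = 40.0 / 0.4449 = 89.91.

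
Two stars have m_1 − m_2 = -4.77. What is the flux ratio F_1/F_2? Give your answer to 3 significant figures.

F_1/F_2 = 10^(−(m_1 − m_2)/2.5) = 10^(4.77/2.5) = 10^1.908 = 80.91.

80.9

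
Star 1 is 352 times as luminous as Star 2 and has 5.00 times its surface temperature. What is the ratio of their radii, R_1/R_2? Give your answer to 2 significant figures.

L ∝ R²T⁴ gives R ∝ √L / T², so
R_1/R_2 = √(352) / (5.00)² = 18.76 / 25.00 = 0.7505.

0.75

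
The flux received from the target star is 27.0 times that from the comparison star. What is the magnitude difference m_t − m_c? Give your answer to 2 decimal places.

-3.58

m_t − m_c = −2.5 log₁₀(F_t/F_c) = −2.5 log₁₀(27.0) = −2.5 × (1.431) = -3.578.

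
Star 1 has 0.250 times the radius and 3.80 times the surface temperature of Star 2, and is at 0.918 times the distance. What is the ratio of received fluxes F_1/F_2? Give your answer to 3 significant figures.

L_1/L_2 = (R_1/R_2)²(T_1/T_2)⁴ = (0.250)² × (3.80)⁴ = 13.03.
F_1/F_2 = (L_1/L_2)/(d_1/d_2)² = 13.03 / (0.918)² = 15.46.

15.5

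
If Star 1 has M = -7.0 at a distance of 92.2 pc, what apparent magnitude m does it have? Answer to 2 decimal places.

m = M + 5 log₁₀(d/10 pc) = -7.0 + 5 log₁₀(92.2/10)
  = -7.0 + 5 × 0.965 = -7.0 + 4.82 = -2.18.

-2.18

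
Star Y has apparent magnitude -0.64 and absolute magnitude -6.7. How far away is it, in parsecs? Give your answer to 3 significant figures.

163 pc

m − M = 5 log₁₀(d/10 pc)
-0.64 − (-6.7) = 6.06 = 5 log₁₀(d/10)
d = 10 × 10^(6.06/5) = 10 × 10^1.212 = 162.9 pc.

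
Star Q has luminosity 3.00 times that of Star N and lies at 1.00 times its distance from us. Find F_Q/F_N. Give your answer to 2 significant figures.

F = L/(4πd²), so F_Q/F_N = (L_Q/L_N) / (d_Q/d_N)²
= 3.00 / (1.00)² = 3.00 / 1.000 = 3.000.

3.0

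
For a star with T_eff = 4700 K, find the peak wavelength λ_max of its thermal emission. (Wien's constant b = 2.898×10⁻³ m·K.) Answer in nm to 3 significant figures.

λ_max = b/T = 2.898×10⁻³ / 4700 = 6.17×10^-7 m = 616.6 nm.

617 nm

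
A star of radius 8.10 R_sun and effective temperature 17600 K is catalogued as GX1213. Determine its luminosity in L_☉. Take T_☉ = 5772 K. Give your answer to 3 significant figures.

5.67×10^3 L_☉

L/L_☉ = (R/R_☉)² (T/T_☉)⁴ = (8.10)² × (17600/5772)⁴
       = 65.61 × (3.049)⁴ = 65.61 × 86.45 = 5672.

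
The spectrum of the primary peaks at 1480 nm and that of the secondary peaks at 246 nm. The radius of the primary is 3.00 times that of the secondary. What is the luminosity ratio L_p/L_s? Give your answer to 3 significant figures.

Wien's law gives T ∝ 1/λ_max, so T_p/T_s = λ_s/λ_p = 246/1480 = 0.1662.
Then L ∝ R²T⁴ gives L_p/L_s = (3.00)² × (0.1662)⁴ = 9.000 × 7.633×10^-4 = 0.006870.

0.00687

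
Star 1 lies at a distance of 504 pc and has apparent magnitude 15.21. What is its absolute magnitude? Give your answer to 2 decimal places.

M = m − 5 log₁₀(d/10 pc) = 15.21 − 5 log₁₀(504/10)
  = 15.21 − 5 × 1.702 = 15.21 − 8.51 = 6.70.

6.70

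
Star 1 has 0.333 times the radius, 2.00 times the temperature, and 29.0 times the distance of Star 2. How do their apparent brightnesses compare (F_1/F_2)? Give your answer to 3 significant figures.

L_1/L_2 = (R_1/R_2)²(T_1/T_2)⁴ = (0.333)² × (2.00)⁴ = 1.774.
F_1/F_2 = (L_1/L_2)/(d_1/d_2)² = 1.774 / (29.0)² = 0.002110.

0.00211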